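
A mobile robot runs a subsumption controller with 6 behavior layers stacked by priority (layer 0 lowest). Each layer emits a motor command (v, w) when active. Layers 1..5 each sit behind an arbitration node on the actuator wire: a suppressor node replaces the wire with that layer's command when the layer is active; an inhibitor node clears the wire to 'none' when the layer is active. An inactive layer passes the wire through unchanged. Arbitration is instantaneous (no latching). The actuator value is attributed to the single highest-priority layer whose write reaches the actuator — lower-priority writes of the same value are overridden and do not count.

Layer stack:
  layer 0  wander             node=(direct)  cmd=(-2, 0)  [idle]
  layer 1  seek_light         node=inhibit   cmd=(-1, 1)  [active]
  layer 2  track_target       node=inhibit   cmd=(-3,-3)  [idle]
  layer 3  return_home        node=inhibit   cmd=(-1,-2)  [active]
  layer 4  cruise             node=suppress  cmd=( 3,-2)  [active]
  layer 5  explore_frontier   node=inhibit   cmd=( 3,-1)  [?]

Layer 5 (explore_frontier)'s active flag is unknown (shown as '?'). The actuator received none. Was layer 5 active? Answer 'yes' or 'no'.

yes

If layer 5 is active=yes:
  actuator would be none
If layer 5 is active=no:
  actuator would be (3, -2)
Observed none, so layer 5 was active.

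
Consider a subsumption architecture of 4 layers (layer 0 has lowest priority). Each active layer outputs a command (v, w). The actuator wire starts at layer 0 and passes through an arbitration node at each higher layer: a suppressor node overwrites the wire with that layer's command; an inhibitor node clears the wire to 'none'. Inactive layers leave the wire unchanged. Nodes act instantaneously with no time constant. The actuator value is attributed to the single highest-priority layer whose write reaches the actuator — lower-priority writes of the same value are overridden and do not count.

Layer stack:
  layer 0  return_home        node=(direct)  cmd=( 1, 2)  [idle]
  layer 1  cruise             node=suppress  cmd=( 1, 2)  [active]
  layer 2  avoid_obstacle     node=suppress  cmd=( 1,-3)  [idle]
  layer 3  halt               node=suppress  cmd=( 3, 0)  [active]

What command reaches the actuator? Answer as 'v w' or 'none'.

3 0

layer 0 (return_home) idle — none
layer 1 (cruise) active — suppresses: (1, 2)
layer 2 (avoid_obstacle) idle — unchanged: (1, 2)
layer 3 (halt) active — suppresses: (3, 0)
→ actuator (3, 0)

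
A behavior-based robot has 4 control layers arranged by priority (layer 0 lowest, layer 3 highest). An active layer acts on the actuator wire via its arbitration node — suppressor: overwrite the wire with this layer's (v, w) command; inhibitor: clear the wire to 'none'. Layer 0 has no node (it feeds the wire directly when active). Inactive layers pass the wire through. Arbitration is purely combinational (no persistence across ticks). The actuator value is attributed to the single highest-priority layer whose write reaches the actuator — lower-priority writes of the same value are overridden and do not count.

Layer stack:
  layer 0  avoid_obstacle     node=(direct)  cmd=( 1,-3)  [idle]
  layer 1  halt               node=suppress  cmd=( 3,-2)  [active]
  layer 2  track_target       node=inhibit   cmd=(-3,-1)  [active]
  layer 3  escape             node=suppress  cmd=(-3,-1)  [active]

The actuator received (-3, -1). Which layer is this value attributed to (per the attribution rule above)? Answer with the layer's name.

escape

L0 avoid_obstacle: idle → wire = none
L1 halt: active, suppressor → wire = (3, -2)
L2 track_target: active, inhibitor → wire = none
L3 escape: active, suppressor → wire = (-3, -1)
actuator = (-3, -1)
last writer: layer 3 = escape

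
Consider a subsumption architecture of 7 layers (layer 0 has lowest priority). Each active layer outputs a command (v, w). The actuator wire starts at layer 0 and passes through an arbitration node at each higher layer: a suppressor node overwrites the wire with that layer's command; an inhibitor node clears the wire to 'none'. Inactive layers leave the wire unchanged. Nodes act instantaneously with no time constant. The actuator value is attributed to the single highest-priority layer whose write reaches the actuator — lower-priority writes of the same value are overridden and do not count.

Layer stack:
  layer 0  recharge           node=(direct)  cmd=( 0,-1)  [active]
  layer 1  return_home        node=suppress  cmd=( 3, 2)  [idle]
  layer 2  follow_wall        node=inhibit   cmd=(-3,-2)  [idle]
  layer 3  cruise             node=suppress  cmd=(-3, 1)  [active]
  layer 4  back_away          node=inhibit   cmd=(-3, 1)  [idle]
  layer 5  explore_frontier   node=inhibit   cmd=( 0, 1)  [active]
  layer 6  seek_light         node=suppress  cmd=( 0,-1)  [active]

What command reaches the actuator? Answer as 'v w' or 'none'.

0 -1

[0] recharge on; wire := (0, -1)
[1] return_home off; pass (0, -1)
[2] follow_wall off; pass (0, -1)
[3] cruise on (suppress); wire := (-3, 1)
[4] back_away off; pass (-3, 1)
[5] explore_frontier on (inhibit); wire := none
[6] seek_light on (suppress); wire := (0, -1)
output (0, -1)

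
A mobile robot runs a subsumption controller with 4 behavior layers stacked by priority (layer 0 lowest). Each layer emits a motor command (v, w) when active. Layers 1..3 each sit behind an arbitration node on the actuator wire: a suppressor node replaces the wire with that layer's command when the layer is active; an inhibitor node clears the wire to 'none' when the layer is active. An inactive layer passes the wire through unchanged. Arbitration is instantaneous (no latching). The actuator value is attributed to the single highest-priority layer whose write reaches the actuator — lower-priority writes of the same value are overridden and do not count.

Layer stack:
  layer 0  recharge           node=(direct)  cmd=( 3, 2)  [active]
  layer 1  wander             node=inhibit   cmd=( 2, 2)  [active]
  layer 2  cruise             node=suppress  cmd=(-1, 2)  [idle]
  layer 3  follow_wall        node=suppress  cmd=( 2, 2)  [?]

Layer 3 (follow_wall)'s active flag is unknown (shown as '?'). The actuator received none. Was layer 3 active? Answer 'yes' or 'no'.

no

If layer 3 is active=yes:
  actuator would be (2, 2)
If layer 3 is active=no:
  actuator would be none
Observed none, so layer 3 was idle.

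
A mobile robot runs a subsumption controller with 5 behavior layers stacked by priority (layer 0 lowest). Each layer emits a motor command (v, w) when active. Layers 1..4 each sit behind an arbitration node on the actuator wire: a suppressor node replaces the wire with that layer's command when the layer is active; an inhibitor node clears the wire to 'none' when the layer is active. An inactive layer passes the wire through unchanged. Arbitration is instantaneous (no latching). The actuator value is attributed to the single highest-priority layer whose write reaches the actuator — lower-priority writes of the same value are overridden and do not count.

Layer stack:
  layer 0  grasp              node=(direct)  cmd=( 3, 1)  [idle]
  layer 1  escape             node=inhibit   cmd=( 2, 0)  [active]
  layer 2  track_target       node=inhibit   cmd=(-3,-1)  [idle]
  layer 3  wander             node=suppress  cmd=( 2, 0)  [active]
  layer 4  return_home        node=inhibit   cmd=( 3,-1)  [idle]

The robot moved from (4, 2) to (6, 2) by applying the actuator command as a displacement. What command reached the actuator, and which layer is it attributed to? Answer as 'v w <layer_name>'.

displacement = (6, 2) − (4, 2) = (2, 0)
L0 grasp: idle → wire = none
L1 escape: active, inhibitor → wire = none
L2 track_target: idle → wire stays none
L3 wander: active, suppressor → wire = (2, 0)
L4 return_home: idle → wire stays (2, 0)
actuator = (2, 0) — from layer 3 (wander)

2 0 wander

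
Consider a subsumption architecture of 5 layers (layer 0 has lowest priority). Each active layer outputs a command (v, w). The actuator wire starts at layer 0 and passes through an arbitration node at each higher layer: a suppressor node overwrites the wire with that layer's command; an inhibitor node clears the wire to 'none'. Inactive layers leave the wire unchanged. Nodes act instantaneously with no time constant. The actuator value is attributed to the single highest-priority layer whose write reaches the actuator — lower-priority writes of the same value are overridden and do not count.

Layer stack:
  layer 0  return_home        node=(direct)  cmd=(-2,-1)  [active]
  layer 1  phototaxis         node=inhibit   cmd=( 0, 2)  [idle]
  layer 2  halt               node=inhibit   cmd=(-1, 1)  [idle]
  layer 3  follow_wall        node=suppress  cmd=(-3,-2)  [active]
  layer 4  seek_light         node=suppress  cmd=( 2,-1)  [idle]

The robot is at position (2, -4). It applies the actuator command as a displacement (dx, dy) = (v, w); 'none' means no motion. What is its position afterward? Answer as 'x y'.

layer 0 (return_home) active — direct: (-2, -1)
layer 1 (phototaxis) idle — unchanged: (-2, -1)
layer 2 (halt) idle — unchanged: (-2, -1)
layer 3 (follow_wall) active — suppresses: (-3, -2)
layer 4 (seek_light) idle — unchanged: (-3, -2)
→ actuator (-3, -2)
position: (2, -4) + (-3, -2) = (-1, -6)

-1 -6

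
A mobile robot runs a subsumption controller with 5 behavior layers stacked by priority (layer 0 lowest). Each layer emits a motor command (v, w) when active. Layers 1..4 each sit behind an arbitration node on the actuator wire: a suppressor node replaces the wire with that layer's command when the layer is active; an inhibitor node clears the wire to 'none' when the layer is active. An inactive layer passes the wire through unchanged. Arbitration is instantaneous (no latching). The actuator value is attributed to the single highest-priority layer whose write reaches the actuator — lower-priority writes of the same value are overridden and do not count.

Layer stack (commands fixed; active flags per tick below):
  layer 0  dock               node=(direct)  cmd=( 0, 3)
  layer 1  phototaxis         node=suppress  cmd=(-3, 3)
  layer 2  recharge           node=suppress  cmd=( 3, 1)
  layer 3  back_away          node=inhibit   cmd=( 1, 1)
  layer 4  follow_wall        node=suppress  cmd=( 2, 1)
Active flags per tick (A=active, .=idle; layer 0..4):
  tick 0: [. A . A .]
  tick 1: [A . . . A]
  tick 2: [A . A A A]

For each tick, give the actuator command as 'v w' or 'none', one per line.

tick 0:
  L0 dock: idle → wire = none
  L1 phototaxis: active, suppressor → wire = (-3, 3)
  L2 recharge: idle → wire stays (-3, 3)
  L3 back_away: active, inhibitor → wire = none
  L4 follow_wall: idle → wire stays none
  actuator = none
tick 1:
  L0 dock: active, feeds wire = (0, 3)
  L1 phototaxis: idle → wire stays (0, 3)
  L2 recharge: idle → wire stays (0, 3)
  L3 back_away: idle → wire stays (0, 3)
  L4 follow_wall: active, suppressor → wire = (2, 1)
  actuator = (2, 1)
tick 2:
  L0 dock: active, feeds wire = (0, 3)
  L1 phototaxis: idle → wire stays (0, 3)
  L2 recharge: active, suppressor → wire = (3, 1)
  L3 back_away: active, inhibitor → wire = none
  L4 follow_wall: active, suppressor → wire = (2, 1)
  actuator = (2, 1)

none
2 1
2 1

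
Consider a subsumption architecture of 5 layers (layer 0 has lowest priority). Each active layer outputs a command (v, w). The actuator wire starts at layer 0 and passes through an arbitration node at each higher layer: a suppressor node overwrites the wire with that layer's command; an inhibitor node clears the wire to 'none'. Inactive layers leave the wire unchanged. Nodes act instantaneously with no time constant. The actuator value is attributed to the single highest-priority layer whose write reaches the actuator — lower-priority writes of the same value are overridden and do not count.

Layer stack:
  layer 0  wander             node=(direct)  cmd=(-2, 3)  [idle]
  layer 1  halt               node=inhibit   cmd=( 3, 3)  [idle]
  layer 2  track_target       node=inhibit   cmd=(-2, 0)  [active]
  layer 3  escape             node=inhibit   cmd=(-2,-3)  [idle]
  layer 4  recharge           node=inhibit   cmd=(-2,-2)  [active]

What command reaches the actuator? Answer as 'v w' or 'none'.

layer 0 (wander) idle — none
layer 1 (halt) idle — unchanged: none
layer 2 (track_target) active — inhibits: none
layer 3 (escape) idle — unchanged: none
layer 4 (recharge) active — inhibits: none
→ actuator none

none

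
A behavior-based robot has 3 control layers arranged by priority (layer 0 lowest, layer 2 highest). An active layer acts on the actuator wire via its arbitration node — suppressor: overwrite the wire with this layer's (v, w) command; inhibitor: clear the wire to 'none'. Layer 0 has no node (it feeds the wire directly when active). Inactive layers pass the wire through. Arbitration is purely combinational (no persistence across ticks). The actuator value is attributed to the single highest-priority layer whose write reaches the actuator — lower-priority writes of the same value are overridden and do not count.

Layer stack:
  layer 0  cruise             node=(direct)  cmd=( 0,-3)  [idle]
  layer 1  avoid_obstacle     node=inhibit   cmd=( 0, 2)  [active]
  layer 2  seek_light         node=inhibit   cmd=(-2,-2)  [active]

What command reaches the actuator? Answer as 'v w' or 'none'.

[0] cruise off; wire := none
[1] avoid_obstacle on (inhibit); wire := none
[2] seek_light on (inhibit); wire := none
output none

none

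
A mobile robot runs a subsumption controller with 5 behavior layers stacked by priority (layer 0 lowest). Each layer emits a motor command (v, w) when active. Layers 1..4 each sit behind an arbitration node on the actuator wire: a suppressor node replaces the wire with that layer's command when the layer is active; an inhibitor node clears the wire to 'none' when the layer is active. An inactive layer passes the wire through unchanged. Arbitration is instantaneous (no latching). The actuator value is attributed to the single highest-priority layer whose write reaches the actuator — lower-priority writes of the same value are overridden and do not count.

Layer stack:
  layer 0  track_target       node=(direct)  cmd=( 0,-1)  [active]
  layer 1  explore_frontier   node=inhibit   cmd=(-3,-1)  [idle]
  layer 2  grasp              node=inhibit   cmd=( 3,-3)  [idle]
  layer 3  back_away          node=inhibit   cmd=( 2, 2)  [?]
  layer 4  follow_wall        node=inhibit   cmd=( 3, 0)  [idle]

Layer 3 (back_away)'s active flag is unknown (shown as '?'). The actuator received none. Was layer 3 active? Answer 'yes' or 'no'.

yes

If layer 3 is active=yes:
  actuator would be none
If layer 3 is active=no:
  actuator would be (0, -1)
Observed none, so layer 3 was active.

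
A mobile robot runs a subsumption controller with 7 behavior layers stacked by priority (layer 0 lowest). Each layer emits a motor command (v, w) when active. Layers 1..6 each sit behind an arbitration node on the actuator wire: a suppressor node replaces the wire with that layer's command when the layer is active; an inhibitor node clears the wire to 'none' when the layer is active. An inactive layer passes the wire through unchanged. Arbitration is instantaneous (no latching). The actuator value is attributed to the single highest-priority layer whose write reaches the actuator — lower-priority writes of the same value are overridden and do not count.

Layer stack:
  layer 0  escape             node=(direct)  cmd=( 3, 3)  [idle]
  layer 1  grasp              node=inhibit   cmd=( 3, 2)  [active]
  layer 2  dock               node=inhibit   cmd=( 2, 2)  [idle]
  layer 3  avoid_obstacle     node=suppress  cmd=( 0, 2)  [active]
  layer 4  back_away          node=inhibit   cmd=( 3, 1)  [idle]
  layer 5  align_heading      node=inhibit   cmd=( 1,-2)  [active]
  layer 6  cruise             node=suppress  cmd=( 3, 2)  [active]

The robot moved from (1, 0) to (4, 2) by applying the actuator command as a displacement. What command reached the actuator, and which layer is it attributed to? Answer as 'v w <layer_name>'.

3 2 cruise

displacement = (4, 2) − (1, 0) = (3, 2)
[0] escape off; wire := none
[1] grasp on (inhibit); wire := none
[2] dock off; pass none
[3] avoid_obstacle on (suppress); wire := (0, 2)
[4] back_away off; pass (0, 2)
[5] align_heading on (inhibit); wire := none
[6] cruise on (suppress); wire := (3, 2)
output (3, 2) — from layer 6 (cruise)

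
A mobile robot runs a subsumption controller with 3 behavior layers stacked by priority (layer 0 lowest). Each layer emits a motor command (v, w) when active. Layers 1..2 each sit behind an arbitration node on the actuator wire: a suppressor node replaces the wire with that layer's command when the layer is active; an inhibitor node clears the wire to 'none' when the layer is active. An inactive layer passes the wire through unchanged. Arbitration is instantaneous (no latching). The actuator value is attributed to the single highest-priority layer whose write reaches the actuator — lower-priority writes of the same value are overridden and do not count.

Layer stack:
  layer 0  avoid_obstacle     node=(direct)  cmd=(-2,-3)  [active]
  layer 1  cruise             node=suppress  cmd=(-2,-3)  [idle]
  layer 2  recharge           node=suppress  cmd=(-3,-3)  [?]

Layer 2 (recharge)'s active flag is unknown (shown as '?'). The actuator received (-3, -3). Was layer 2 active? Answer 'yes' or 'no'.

yes

If layer 2 is active=yes:
  actuator would be (-3, -3)
If layer 2 is active=no:
  actuator would be (-2, -3)
Observed (-3, -3), so layer 2 was active.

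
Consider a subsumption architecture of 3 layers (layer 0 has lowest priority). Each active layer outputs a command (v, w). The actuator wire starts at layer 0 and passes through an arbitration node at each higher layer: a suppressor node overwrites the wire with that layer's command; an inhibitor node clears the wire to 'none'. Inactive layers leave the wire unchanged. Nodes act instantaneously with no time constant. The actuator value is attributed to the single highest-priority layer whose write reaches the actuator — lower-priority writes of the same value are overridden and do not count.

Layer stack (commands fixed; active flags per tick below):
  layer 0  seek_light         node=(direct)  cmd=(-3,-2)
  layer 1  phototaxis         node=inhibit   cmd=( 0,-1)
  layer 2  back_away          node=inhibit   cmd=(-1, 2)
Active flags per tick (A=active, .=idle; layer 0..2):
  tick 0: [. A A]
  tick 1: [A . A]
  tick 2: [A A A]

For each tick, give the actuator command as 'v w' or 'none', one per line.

none
none
none

tick 0:
  layer 0 (seek_light) idle — none
  layer 1 (phototaxis) active — inhibits: none
  layer 2 (back_away) active — inhibits: none
  → actuator none
tick 1:
  layer 0 (seek_light) active — direct: (-3, -2)
  layer 1 (phototaxis) idle — unchanged: (-3, -2)
  layer 2 (back_away) active — inhibits: none
  → actuator none
tick 2:
  layer 0 (seek_light) active — direct: (-3, -2)
  layer 1 (phototaxis) active — inhibits: none
  layer 2 (back_away) active — inhibits: none
  → actuator none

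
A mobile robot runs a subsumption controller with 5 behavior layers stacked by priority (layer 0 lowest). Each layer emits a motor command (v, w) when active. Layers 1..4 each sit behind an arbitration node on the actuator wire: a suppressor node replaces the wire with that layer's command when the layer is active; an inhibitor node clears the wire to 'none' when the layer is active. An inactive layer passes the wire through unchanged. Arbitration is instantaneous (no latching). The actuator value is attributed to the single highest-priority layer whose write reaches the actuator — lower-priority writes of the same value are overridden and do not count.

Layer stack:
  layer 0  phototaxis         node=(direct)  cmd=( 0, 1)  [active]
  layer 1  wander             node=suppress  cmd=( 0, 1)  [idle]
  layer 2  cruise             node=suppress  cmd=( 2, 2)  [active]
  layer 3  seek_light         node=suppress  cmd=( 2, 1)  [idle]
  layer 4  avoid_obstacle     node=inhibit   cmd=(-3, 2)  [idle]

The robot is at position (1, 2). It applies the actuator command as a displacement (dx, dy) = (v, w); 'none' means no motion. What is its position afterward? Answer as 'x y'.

layer 0 (phototaxis) active — direct: (0, 1)
layer 1 (wander) idle — unchanged: (0, 1)
layer 2 (cruise) active — suppresses: (2, 2)
layer 3 (seek_light) idle — unchanged: (2, 2)
layer 4 (avoid_obstacle) idle — unchanged: (2, 2)
→ actuator (2, 2)
position: (1, 2) + (2, 2) = (3, 4)

3 4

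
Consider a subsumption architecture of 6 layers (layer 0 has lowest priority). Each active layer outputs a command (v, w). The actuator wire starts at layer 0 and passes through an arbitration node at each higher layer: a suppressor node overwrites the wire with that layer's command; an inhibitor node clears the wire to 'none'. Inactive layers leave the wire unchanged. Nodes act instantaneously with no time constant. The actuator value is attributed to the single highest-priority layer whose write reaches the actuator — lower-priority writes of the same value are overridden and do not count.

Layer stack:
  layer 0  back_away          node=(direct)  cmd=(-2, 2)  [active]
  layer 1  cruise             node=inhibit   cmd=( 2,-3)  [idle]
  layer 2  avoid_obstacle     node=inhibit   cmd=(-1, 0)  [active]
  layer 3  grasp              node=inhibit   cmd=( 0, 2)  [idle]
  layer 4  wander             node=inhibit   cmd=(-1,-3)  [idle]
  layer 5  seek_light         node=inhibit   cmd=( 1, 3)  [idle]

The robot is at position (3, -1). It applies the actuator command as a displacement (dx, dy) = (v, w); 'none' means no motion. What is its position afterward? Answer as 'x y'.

3 -1

[0] back_away on; wire := (-2, 2)
[1] cruise off; pass (-2, 2)
[2] avoid_obstacle on (inhibit); wire := none
[3] grasp off; pass none
[4] wander off; pass none
[5] seek_light off; pass none
output none
position: (3, -1) + none = (3, -1)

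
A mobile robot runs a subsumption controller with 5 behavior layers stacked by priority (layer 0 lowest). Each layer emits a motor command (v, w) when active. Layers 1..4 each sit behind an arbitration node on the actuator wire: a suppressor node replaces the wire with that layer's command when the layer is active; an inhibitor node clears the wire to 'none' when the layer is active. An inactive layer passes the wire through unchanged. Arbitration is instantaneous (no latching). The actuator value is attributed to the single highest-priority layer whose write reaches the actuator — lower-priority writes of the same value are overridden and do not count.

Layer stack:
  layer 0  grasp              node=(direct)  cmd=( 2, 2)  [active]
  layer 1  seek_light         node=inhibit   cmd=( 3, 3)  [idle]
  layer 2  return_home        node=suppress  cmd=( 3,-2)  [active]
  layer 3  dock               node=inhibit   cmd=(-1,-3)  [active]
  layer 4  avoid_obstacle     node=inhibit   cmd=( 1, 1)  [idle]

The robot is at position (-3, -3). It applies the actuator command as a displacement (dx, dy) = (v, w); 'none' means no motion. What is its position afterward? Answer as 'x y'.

-3 -3

L0 grasp: active, feeds wire = (2, 2)
L1 seek_light: idle → wire stays (2, 2)
L2 return_home: active, suppressor → wire = (3, -2)
L3 dock: active, inhibitor → wire = none
L4 avoid_obstacle: idle → wire stays none
actuator = none
position: (-3, -3) + none = (-3, -3)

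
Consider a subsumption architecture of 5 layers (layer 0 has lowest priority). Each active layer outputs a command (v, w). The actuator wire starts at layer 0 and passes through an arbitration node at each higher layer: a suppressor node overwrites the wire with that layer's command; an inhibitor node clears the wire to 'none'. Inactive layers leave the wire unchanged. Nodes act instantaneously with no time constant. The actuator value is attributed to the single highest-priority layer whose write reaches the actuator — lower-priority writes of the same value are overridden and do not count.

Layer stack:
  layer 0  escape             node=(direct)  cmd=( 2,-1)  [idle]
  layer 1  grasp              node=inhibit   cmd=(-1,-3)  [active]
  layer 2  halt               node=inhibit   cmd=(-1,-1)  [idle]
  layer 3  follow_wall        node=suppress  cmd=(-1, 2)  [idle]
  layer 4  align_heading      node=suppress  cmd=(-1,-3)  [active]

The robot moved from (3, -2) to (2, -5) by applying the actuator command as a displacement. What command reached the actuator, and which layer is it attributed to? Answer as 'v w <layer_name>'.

displacement = (2, -5) − (3, -2) = (-1, -3)
[0] escape off; wire := none
[1] grasp on (inhibit); wire := none
[2] halt off; pass none
[3] follow_wall off; pass none
[4] align_heading on (suppress); wire := (-1, -3)
output (-1, -3) — from layer 4 (align_heading)

-1 -3 align_heading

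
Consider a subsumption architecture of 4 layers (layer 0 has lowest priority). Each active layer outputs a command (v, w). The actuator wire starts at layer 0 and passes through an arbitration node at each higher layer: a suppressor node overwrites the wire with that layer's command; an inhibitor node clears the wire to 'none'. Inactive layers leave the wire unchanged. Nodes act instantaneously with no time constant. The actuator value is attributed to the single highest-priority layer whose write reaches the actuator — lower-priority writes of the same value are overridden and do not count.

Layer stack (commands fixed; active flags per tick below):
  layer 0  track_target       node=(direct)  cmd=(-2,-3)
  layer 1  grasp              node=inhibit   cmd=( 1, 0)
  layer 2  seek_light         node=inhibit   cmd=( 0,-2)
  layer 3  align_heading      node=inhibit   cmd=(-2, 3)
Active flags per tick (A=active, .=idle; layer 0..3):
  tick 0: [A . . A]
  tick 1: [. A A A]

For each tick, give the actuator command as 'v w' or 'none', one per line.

none
none

tick 0:
  layer 0 (track_target) active — direct: (-2, -3)
  layer 1 (grasp) idle — unchanged: (-2, -3)
  layer 2 (seek_light) idle — unchanged: (-2, -3)
  layer 3 (align_heading) active — inhibits: none
  → actuator none
tick 1:
  layer 0 (track_target) idle — none
  layer 1 (grasp) active — inhibits: none
  layer 2 (seek_light) active — inhibits: none
  layer 3 (align_heading) active — inhibits: none
  → actuator none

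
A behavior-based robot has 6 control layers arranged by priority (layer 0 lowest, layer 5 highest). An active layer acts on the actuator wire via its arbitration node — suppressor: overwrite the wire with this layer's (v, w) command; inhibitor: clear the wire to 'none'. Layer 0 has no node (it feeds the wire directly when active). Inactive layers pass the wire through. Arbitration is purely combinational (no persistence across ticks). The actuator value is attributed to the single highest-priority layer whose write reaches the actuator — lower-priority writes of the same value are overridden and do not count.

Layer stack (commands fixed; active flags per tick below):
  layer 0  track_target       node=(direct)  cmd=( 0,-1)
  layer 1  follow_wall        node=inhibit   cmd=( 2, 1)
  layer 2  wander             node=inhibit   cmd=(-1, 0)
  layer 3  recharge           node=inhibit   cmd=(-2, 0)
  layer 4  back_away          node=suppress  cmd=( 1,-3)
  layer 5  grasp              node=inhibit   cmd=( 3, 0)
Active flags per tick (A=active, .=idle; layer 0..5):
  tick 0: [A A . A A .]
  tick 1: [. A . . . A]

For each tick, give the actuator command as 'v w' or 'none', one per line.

1 -3
none

tick 0:
  layer 0 (track_target) active — direct: (0, -1)
  layer 1 (follow_wall) active — inhibits: none
  layer 2 (wander) idle — unchanged: none
  layer 3 (recharge) active — inhibits: none
  layer 4 (back_away) active — suppresses: (1, -3)
  layer 5 (grasp) idle — unchanged: (1, -3)
  → actuator (1, -3)
tick 1:
  layer 0 (track_target) idle — none
  layer 1 (follow_wall) active — inhibits: none
  layer 2 (wander) idle — unchanged: none
  layer 3 (recharge) idle — unchanged: none
  layer 4 (back_away) idle — unchanged: none
  layer 5 (grasp) active — inhibits: none
  → actuator none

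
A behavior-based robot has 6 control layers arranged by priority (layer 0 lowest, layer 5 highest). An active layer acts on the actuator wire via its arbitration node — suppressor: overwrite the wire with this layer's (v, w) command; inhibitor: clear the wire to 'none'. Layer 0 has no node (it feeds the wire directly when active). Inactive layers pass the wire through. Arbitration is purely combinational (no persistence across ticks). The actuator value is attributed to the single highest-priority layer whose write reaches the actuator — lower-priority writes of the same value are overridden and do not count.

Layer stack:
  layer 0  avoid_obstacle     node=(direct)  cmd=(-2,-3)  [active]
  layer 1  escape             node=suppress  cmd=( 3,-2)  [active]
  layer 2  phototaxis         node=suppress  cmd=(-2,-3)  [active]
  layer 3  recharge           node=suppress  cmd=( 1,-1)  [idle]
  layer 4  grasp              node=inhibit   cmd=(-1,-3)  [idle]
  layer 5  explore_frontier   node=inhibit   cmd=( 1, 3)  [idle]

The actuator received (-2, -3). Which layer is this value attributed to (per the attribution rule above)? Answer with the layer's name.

layer 0 (avoid_obstacle) active — direct: (-2, -3)
layer 1 (escape) active — suppresses: (3, -2)
layer 2 (phototaxis) active — suppresses: (-2, -3)
layer 3 (recharge) idle — unchanged: (-2, -3)
layer 4 (grasp) idle — unchanged: (-2, -3)
layer 5 (explore_frontier) idle — unchanged: (-2, -3)
→ actuator (-2, -3)
last writer: layer 2 = phototaxis

phototaxis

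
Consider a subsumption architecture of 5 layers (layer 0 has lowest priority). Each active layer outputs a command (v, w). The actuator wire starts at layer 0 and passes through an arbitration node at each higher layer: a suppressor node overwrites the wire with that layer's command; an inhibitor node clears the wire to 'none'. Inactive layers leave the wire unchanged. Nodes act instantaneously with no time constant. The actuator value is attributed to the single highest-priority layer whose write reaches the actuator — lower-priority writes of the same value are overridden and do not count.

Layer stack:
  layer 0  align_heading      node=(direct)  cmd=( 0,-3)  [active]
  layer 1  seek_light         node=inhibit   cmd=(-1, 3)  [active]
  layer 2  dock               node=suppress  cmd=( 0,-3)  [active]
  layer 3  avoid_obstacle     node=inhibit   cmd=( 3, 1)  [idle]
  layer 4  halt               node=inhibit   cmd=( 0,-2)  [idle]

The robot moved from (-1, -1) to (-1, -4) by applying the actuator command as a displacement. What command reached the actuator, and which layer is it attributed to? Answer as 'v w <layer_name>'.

0 -3 dock

displacement = (-1, -4) − (-1, -1) = (0, -3)
[0] align_heading on; wire := (0, -3)
[1] seek_light on (inhibit); wire := none
[2] dock on (suppress); wire := (0, -3)
[3] avoid_obstacle off; pass (0, -3)
[4] halt off; pass (0, -3)
output (0, -3) — from layer 2 (dock)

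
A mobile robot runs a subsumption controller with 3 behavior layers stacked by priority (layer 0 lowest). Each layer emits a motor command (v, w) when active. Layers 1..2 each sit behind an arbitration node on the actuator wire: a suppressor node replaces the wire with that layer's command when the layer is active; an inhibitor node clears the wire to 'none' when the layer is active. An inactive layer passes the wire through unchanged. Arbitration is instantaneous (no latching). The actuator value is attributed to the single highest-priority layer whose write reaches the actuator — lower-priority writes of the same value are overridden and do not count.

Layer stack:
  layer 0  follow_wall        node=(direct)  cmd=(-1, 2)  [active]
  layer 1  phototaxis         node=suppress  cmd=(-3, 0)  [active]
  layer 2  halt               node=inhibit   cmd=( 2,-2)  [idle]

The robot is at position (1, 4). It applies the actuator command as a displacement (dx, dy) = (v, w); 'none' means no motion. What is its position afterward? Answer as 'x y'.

L0 follow_wall: active, feeds wire = (-1, 2)
L1 phototaxis: active, suppressor → wire = (-3, 0)
L2 halt: idle → wire stays (-3, 0)
actuator = (-3, 0)
position: (1, 4) + (-3, 0) = (-2, 4)

-2 4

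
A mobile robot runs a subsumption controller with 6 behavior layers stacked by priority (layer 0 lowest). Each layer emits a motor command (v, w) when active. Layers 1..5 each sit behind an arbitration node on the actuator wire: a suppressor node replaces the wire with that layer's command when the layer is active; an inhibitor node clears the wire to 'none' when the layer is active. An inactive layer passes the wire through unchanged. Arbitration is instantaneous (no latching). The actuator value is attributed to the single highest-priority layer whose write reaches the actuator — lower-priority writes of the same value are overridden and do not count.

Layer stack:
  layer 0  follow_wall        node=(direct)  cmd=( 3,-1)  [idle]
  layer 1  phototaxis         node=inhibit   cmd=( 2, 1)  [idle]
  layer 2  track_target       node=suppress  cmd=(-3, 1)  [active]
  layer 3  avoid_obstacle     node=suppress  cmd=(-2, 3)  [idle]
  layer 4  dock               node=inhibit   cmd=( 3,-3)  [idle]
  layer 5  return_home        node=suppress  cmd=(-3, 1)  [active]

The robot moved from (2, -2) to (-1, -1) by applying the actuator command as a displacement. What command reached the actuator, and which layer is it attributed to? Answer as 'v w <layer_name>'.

displacement = (-1, -1) − (2, -2) = (-3, 1)
[0] follow_wall off; wire := none
[1] phototaxis off; pass none
[2] track_target on (suppress); wire := (-3, 1)
[3] avoid_obstacle off; pass (-3, 1)
[4] dock off; pass (-3, 1)
[5] return_home on (suppress); wire := (-3, 1)
output (-3, 1) — from layer 5 (return_home)

-3 1 return_home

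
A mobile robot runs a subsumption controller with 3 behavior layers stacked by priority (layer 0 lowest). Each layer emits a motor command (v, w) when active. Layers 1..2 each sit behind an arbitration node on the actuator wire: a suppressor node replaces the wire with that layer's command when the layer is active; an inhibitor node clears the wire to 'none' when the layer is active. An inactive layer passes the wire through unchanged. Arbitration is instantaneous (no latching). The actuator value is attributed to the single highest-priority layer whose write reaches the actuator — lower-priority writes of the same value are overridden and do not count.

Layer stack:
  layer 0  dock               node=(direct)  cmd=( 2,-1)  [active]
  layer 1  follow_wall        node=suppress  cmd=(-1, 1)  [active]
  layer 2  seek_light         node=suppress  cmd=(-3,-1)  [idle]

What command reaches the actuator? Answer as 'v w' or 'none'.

-1 1

L0 dock: active, feeds wire = (2, -1)
L1 follow_wall: active, suppressor → wire = (-1, 1)
L2 seek_light: idle → wire stays (-1, 1)
actuator = (-1, 1)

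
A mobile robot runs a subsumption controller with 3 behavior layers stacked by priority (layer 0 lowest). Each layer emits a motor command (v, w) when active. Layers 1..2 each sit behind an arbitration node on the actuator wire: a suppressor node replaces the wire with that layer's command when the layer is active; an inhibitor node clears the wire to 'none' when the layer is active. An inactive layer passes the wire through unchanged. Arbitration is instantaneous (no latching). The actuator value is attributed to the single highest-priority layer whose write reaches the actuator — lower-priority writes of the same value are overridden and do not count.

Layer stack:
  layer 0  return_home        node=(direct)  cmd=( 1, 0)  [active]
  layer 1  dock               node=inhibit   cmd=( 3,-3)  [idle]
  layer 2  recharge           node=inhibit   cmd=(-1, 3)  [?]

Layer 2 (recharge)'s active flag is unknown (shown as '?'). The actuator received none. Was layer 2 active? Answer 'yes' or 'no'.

yes

If layer 2 is active=yes:
  actuator would be none
If layer 2 is active=no:
  actuator would be (1, 0)
Observed none, so layer 2 was active.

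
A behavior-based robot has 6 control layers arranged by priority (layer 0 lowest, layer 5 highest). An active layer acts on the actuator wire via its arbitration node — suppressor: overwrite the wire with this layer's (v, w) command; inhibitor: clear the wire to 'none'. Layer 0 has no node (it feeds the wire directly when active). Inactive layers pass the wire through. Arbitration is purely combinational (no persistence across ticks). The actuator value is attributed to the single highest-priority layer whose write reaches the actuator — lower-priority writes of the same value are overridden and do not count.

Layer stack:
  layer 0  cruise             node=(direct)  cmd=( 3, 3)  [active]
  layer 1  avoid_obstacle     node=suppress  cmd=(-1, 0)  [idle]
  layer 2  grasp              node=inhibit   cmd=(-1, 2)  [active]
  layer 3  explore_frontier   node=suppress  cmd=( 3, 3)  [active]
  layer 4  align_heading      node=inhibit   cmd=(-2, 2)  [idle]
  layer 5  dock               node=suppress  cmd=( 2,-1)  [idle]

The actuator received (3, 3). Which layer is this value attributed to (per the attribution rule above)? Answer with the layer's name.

explore_frontier

[0] cruise on; wire := (3, 3)
[1] avoid_obstacle off; pass (3, 3)
[2] grasp on (inhibit); wire := none
[3] explore_frontier on (suppress); wire := (3, 3)
[4] align_heading off; pass (3, 3)
[5] dock off; pass (3, 3)
output (3, 3)
last writer: layer 3 = explore_frontier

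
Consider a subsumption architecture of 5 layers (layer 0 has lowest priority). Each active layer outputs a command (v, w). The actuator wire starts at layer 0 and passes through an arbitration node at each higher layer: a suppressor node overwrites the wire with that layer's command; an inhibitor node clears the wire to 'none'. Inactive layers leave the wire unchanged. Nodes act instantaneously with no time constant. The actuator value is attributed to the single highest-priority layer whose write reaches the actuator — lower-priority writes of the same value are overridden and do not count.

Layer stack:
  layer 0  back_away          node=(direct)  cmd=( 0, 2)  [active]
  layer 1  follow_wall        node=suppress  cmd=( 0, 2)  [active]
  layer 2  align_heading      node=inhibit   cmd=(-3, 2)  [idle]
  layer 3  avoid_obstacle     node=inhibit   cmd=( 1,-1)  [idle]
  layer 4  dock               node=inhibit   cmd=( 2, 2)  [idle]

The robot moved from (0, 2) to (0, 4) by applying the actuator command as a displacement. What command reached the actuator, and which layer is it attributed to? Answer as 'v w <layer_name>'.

displacement = (0, 4) − (0, 2) = (0, 2)
[0] back_away on; wire := (0, 2)
[1] follow_wall on (suppress); wire := (0, 2)
[2] align_heading off; pass (0, 2)
[3] avoid_obstacle off; pass (0, 2)
[4] dock off; pass (0, 2)
output (0, 2) — from layer 1 (follow_wall)

0 2 follow_wall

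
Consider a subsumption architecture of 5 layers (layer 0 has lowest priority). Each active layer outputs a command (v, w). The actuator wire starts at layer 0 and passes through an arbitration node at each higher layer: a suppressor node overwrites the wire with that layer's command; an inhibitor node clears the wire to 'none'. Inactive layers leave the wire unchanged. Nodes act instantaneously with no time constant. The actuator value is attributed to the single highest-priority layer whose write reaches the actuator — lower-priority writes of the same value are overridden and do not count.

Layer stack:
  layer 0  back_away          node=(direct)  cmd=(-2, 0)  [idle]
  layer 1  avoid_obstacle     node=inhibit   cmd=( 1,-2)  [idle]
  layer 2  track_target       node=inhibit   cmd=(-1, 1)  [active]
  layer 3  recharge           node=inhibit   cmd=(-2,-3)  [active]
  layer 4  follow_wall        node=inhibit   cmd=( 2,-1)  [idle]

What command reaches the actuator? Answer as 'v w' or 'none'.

none

[0] back_away off; wire := none
[1] avoid_obstacle off; pass none
[2] track_target on (inhibit); wire := none
[3] recharge on (inhibit); wire := none
[4] follow_wall off; pass none
output none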